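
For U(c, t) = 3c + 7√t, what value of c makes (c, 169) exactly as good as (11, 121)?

c = 19/3

U(11, 121) = 110.
Set U(c, 169) = 110 and solve.
With t = 169: √169 = 13, so 3c = 110 − 7·13 = 19 and c = 19/3.
Check: U(19/3, 169) = 110.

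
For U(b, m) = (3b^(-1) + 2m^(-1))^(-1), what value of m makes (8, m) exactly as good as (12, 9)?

m = 144/7

U depends on (b, m) only through S = 3b^(-1) + 2m^(-1), so equal utility means equal S. At (12, 9): S = 17/36.
With b = 8: 3·8^(-1) = 0.375, so 2m^(-1) = 17/36 − 0.375 = 7/72, i.e. m^(-1) = 7/144.
Hence m = 1/(7/144) = 144/7.
Check: U(8, 144/7) = 2.1176.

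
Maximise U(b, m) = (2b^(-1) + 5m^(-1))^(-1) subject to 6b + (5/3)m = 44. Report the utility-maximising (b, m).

For CES with ρ = -1, MRS = (2/5)·(m/b)^2.
Tangency: set MRS = p_b/p_m = 6/(5/3) = 3.6.
So (m/b)^2 = 9; taking the square root, m/b = 3, i.e. m = 3·b.
Substitute into the budget 6·b + (5/3)·m = 44: 11·b = 44, so b* = 4 and m* = 3·4 = 12.

b* = 4, m* = 12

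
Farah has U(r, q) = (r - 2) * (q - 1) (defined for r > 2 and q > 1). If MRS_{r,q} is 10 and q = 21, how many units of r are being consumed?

MU_r = (q−1), MU_q = (r−2).
MRS = (q−1)/(r−2).
Substitute q = 21: MRS = 20/(r − 2). Setting this equal to 10 gives r − 2 = 20/10 = 2, so r = 4.

r = 4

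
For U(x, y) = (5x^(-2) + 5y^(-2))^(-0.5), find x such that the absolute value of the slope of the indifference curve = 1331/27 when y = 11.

For CES with ρ = -2, MRS = (y/x)^3.
Setting (11/x)^3 = 1331/27 gives 11/x = 11/3 and x = 3.

x = 3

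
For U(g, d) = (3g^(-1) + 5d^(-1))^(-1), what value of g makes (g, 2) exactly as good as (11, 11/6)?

g = 6

U depends on (g, d) only through S = 3g^(-1) + 5d^(-1), so equal utility means equal S. At (11, 11/6): S = 3.
With d = 2: 5·2^(-1) = 2.5, so 3g^(-1) = 3 − 2.5 = 0.5, i.e. g^(-1) = 1/6.
Hence g = 1/(1/6) = 6.
Check: U(6, 2) = 0.3333.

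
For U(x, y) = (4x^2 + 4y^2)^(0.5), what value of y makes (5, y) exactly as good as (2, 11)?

U depends on (x, y) only through S = 4x^2 + 4y^2, so equal utility means equal S. At (2, 11): S = 500.
With x = 5: 4·5^2 = 100, so 4y^2 = 500 − 100 = 400, i.e. y^2 = 100.
Hence y = √100 = 10.
Check: U(5, 10) = 22.3607.

y = 10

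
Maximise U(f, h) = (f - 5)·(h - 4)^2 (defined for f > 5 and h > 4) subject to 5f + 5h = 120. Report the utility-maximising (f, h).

f* = 10, h* = 14

MU_f = (h−4)^2, MU_h = 2·(f−5)·(h−4).
MRS = (1/2)·(h−4)/(f−5).
Tangency: set MRS = p_f/p_h = 5/5 = 1.
So (1/2)·(h − 4)/(f − 5) = 1, i.e. (h − 4) = 2·(f − 5).
Rewrite the budget in excess-of-subsistence terms: 5·(f − 5) + 5·(h − 4) = 120 − 5·5 − 5·4 = 75.
Substituting, 15·(f − 5) = 75, so f − 5 = 5 and f* = 10.
Then h − 4 = 2·5 = 10, so h* = 14.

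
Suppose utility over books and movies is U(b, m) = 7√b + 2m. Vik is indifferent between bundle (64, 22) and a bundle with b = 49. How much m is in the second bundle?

m = 25.5

U(64, 22) = 100.
Set U(49, m) = 100 and solve.
With b = 49: √49 = 7, so 2m = 100 − 7·7 = 51 and m = 25.5.
Check: U(49, 25.5) = 100.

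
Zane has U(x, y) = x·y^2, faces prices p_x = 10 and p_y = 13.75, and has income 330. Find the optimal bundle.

x* = 11, y* = 16

MU_x = y^2 and MU_y = 2·x·y.
MRS = MU_x/MU_y = (1/2)·y/x.
Tangency: set MRS = p_x/p_y = 10/13.75 = 8/11.
So (1/2)·y/x = 8/11, i.e. y = (16/11)·x.
Substitute into the budget 10·x + 13.75·y = 330: 30·x = 330, so x* = 11.
Then y* = (16/11)·11 = 16.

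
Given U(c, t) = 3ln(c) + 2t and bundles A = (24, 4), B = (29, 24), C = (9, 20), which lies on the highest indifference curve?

Bundle B

Evaluate utility at each bundle:
U(A) = 17.534.
U(B) = 58.102.
U(C) = 46.592.
Highest utility is B, so B ≻ C ≻ A.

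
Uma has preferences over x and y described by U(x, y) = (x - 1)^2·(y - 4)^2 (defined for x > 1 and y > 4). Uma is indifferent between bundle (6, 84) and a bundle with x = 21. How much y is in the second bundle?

U(6, 84) = 160000.
Set U(21, y) = 160000 and solve.
With x = 21: (21 − 1)^2 = 400, so (y − 4)^2 = 160000/400 = 400.
Taking the square root (with y > 4): y − 4 = 20, so y = 24.
Check: U(21, 24) = 160000.

y = 24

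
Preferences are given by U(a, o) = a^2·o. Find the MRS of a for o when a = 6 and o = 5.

MRS = 5/3

MU_a = 2·a·o and MU_o = a^2.
MRS = MU_a/MU_o = (2/1)·o/a.
At (6, 5): MRS = 5/3.
The indifference curve has slope −5/3 at this bundle.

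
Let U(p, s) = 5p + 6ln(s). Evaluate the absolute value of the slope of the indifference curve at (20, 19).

MRS = 95/6

MU_p = 5, MU_s = 6/s.
MRS = 5 ÷ (6/s).
At (20, 19): MRS = 95/6.
So at (20, 19) the consumer would give up 95/6 units of s for one more unit of p.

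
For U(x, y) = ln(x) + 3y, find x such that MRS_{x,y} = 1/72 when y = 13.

x = 24

MU_x = 1/x, MU_y = 3.
MRS = 1/x ÷ 3.
MRS depends only on x: (1/3)/x = 1/72 ⇒ x = (1/3)/(1/72) = 24.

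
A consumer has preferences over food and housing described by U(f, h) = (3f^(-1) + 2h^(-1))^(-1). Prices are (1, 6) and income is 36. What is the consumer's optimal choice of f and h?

f* = 12, h* = 4

For CES with ρ = -1, MRS = (3/2)·(h/f)^2.
Tangency: set MRS = p_f/p_h = 1/6.
So (h/f)^2 = 1/9; taking the square root, h/f = 1/3, i.e. h = (1/3)·f.
Substitute into the budget 1·f + 6·h = 36: 3·f = 36, so f* = 12 and h* = (1/3)·12 = 4.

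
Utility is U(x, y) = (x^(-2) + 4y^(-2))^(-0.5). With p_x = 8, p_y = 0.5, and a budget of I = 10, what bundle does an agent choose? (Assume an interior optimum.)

For CES with ρ = -2, MRS = (1/4)·(y/x)^3.
Tangency: set MRS = p_x/p_y = 8/0.5 = 16.
So (y/x)^3 = 64; taking the cube root, y/x = 4, i.e. y = 4·x.
Substitute into the budget 8·x + 0.5·y = 10: 10·x = 10, so x* = 1 and y* = 4·1 = 4.

x* = 1, y* = 4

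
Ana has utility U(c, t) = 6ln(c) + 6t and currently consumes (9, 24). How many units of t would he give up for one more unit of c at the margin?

MRS = 1/9

MU_c = 6/c, MU_t = 6.
MRS = 6/c ÷ 6.
At (9, 24): MRS = 1/9.
That is, one extra unit of c is worth 1/9 units of t at the margin.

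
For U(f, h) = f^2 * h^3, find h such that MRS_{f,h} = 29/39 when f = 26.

h = 29

MU_f = 2·f·h^3 and MU_h = 3·f^2·h^2.
MRS = MU_f/MU_h = (2/3)·h/f.
Substitute f = 26: MRS = h/39. Setting h/39 = 29/39 gives h = (29/39)·39 = 29.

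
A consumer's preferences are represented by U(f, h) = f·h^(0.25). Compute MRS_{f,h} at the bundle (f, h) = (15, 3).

MRS = 0.8

MU_f = h^(0.25) and MU_h = 0.25·f·h^(-0.75).
MRS = MU_f/MU_h = (4)·h/f.
At (15, 3): MRS = 0.8.
That is, one extra unit of f is worth 0.8 units of h at the margin.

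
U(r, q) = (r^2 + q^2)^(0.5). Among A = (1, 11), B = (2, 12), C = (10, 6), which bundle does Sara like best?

Evaluate utility at each bundle:
U(A) = 11.045.
U(B) = 12.166.
U(C) = 11.662.
Highest utility is B, so B ≻ C ≻ A.

Bundle B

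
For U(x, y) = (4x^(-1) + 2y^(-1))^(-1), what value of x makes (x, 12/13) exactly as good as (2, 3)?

x = 8

U depends on (x, y) only through S = 4x^(-1) + 2y^(-1), so equal utility means equal S. At (2, 3): S = 8/3.
With y = 12/13: 2·(12/13)^(-1) = 13/6, so 4x^(-1) = 8/3 − 13/6 = 0.5, i.e. x^(-1) = 0.125.
Hence x = 1/0.125 = 8.
Check: U(8, 12/13) = 0.375.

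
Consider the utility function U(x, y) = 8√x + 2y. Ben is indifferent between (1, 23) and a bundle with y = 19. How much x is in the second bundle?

U(1, 23) = 54.
Set U(x, 19) = 54 and solve.
With y = 19: 8√x = 54 − 2·19 = 16, so √x = 2 and x = 4.
Check: U(4, 19) = 54.

x = 4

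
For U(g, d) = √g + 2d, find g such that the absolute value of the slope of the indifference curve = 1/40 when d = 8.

g = 100

MU_g = 1/(2√g), MU_d = 2.
MRS = 1/(2√g) ÷ 2.
MRS depends only on g: 0.25/√g = 1/40 ⇒ √g = 0.25/(1/40) = 10 ⇒ g = 100.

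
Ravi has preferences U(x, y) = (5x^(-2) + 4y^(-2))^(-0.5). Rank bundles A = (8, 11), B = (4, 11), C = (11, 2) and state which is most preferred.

Evaluate utility at each bundle:
U(A) = 2.999.
U(B) = 1.701.
U(C) = 0.980.
Highest utility is A, so A ≻ B ≻ C.

Bundle A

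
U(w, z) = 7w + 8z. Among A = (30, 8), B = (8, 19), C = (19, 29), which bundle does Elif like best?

Evaluate utility at each bundle:
U(A) = 274.
U(B) = 208.
U(C) = 365.
Highest utility is C, so C ≻ A ≻ B.

Bundle C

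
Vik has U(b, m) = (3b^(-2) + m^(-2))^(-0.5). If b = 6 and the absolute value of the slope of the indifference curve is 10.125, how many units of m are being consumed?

m = 9

For CES with ρ = -2, MRS = (3/1)·(m/b)^3.
Setting (3/1)·(m/6)^3 = 10.125 gives (m/6)^3 = 3.375, so m/6 = 1.5 and m = 9.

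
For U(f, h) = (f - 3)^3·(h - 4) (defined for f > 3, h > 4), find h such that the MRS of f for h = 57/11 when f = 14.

MU_f = 3·(f−3)^2·(h−4), MU_h = (f−3)^3.
MRS = (3/1)·(h−4)/(f−3).
Substitute f = 14: MRS = (h − 4)/(11/3). Setting this equal to 57/11 gives h − 4 = (57/11)·(11/3) = 19, so h = 23.

h = 23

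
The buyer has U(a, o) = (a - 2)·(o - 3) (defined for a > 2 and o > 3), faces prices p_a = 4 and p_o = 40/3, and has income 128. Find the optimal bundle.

MU_a = (o−3), MU_o = (a−2).
MRS = (o−3)/(a−2).
Tangency: set MRS = p_a/p_o = 4/(40/3) = 0.3.
So (o − 3)/(a − 2) = 0.3, i.e. (o − 3) = 0.3·(a − 2).
Rewrite the budget in excess-of-subsistence terms: 4·(a − 2) + (40/3)·(o − 3) = 128 − 4·2 − (40/3)·3 = 80.
Substituting, 8·(a − 2) = 80, so a − 2 = 10 and a* = 12.
Then o − 3 = 0.3·10 = 3, so o* = 6.

a* = 12, o* = 6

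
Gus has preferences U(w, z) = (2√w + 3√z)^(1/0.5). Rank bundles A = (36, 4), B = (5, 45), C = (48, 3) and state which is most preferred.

Bundle B

Evaluate utility at each bundle:
U(A) = 324.000.
U(B) = 605.000.
U(C) = 363.000.
Highest utility is B, so B ≻ C ≻ A.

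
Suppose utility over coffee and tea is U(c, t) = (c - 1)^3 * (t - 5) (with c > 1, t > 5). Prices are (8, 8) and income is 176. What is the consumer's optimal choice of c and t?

c* = 13, t* = 9

MU_c = 3·(c−1)^2·(t−5), MU_t = (c−1)^3.
MRS = (3/1)·(t−5)/(c−1).
Tangency: set MRS = p_c/p_t = 8/8 = 1.
So (3/1)·(t − 5)/(c − 1) = 1, i.e. (t − 5) = (1/3)·(c − 1).
Rewrite the budget in excess-of-subsistence terms: 8·(c − 1) + 8·(t − 5) = 176 − 8·1 − 8·5 = 128.
Substituting, (32/3)·(c − 1) = 128, so c − 1 = 12 and c* = 13.
Then t − 5 = (1/3)·12 = 4, so t* = 9.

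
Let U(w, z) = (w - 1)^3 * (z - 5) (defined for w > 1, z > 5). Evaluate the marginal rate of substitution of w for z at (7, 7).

MU_w = 3·(w−1)^2·(z−5), MU_z = (w−1)^3.
MRS = (3/1)·(z−5)/(w−1).
At (7, 7): MRS = 1.
So at (7, 7) the consumer would give up 1 units of z for one more unit of w.

MRS = 1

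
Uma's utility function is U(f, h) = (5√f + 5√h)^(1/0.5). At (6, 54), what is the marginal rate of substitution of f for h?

For CES with ρ = 0.5, MRS = √(h/f).
At (6, 54): MRS = 3.
That is, one extra unit of f is worth 3 units of h at the margin.

MRS = 3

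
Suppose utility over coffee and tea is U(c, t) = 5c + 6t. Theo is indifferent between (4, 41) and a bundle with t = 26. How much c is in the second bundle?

U(4, 41) = 266.
Set U(c, 26) = 266 and solve.
5c + 6·26 = 266 ⇒ 5c = 110 ⇒ c = 22.
Check: U(22, 26) = 266.

c = 22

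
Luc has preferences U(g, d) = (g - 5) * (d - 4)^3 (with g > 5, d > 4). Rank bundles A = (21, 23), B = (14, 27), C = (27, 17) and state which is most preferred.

Bundle A

Evaluate utility at each bundle:
U(A) = 109744.
U(B) = 109503.
U(C) = 48334.
Highest utility is A, so A ≻ B ≻ C.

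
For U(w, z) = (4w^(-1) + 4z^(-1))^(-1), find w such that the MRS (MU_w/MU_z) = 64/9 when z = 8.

For CES with ρ = -1, MRS = (z/w)^2.
Setting (8/w)^2 = 64/9 gives 8/w = 8/3 and w = 3.

w = 3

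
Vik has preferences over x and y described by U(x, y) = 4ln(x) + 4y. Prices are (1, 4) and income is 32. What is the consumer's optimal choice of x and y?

MU_x = 4/x, MU_y = 4.
MRS = 4/x ÷ 4.
Tangency: set MRS = p_x/p_y = 1/4 = 0.25.
MRS depends only on x: 1/x = 0.25 ⇒ x* = 1/0.25 = 4.
From the budget, 4·y = 32 − 1·4 = 28, so y* = 7.

x* = 4, y* = 7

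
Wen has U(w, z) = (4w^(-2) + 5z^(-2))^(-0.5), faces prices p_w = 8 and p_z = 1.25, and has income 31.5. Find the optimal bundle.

For CES with ρ = -2, MRS = (4/5)·(z/w)^3.
Tangency: set MRS = p_w/p_z = 8/1.25 = 6.4.
So (z/w)^3 = 8; taking the cube root, z/w = 2, i.e. z = 2·w.
Substitute into the budget 8·w + 1.25·z = 31.5: 10.5·w = 31.5, so w* = 3 and z* = 2·3 = 6.

w* = 3, z* = 6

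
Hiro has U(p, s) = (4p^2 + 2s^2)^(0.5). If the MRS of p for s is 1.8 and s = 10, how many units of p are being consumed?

For CES with ρ = 2, MRS = (4/2)·(s/p)^(-1).
Setting (4/2)·(10/p)^(-1) = 1.8 gives (10/p)^(-1) = 0.9, so 10/p = 10/9 and p = 9.

p = 9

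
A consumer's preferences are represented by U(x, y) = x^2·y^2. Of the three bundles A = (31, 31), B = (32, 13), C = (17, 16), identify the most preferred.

Bundle A

Evaluate utility at each bundle:
U(A) = 923521.
U(B) = 173056.
U(C) = 73984.
Highest utility is A, so A ≻ B ≻ C.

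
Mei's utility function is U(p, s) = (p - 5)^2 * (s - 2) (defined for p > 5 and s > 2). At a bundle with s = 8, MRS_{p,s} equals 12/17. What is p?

p = 22

MU_p = 2·(p−5)·(s−2), MU_s = (p−5)^2.
MRS = (2/1)·(s−2)/(p−5).
Substitute s = 8: MRS = 12/(p − 5). Setting this equal to 12/17 gives p − 5 = 12/(12/17) = 17, so p = 22.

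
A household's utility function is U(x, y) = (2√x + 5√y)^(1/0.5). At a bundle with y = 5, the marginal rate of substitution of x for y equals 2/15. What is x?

x = 45

For CES with ρ = 0.5, MRS = (2/5)·√(y/x).
Setting (2/5)·√(5/x) = 2/15 gives √(5/x) = 1/3, so 5/x = 1/9 and x = 45.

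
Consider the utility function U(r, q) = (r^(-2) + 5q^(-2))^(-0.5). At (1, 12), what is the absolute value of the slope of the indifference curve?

MRS = 345.6

For CES with ρ = -2, MRS = (1/5)·(q/r)^3.
At (1, 12): MRS = 345.6.
So at (1, 12) the consumer would give up 345.6 units of q for one more unit of r.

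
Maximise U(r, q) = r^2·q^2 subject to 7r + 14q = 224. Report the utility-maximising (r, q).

r* = 16, q* = 8

MU_r = 2·r·q^2 and MU_q = 2·r^2·q.
MRS = MU_r/MU_q = q/r.
Tangency: set MRS = p_r/p_q = 7/14 = 0.5.
So q/r = 0.5, i.e. q = 0.5·r.
Substitute into the budget 7·r + 14·q = 224: 14·r = 224, so r* = 16.
Then q* = 0.5·16 = 8.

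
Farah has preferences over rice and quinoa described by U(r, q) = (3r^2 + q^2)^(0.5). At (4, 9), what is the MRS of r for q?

For CES with ρ = 2, MRS = (3/1)·(q/r)^(-1).
At (4, 9): MRS = 4/3.
The indifference curve has slope −4/3 at this bundle.

MRS = 4/3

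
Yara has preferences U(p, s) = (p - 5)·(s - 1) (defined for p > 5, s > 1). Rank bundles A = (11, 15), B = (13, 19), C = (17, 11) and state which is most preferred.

Evaluate utility at each bundle:
U(A) = 84.
U(B) = 144.
U(C) = 120.
Highest utility is B, so B ≻ C ≻ A.

Bundle B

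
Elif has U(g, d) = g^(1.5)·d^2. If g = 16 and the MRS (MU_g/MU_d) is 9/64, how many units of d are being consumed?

MU_g = 1.5·√g·d^2 and MU_d = 2·g^(1.5)·d.
MRS = MU_g/MU_d = (0.75)·d/g.
Substitute g = 16: MRS = d/(64/3). Setting d/(64/3) = 9/64 gives d = (9/64)·(64/3) = 3.

d = 3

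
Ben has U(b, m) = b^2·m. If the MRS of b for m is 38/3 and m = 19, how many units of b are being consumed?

MU_b = 2·b·m and MU_m = b^2.
MRS = MU_b/MU_m = (2/1)·m/b.
Substitute m = 19: MRS = 38/b. Setting 38/b = 38/3 gives b = 38/(38/3) = 3.

b = 3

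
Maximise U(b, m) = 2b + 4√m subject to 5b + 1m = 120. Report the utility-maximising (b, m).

b* = 19, m* = 25

MU_b = 2, MU_m = 4/(2√m).
MRS = 2 ÷ (4/(2√m)).
Tangency: set MRS = p_b/p_m = 5/1 = 5.
MRS depends only on m: √m = 5 ⇒ √m = 5 ⇒ m* = 25.
From the budget, 5·b = 120 − 1·25 = 95, so b* = 19.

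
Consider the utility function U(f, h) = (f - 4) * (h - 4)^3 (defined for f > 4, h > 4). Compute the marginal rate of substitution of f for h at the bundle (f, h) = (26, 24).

MRS = 10/33

MU_f = (h−4)^3, MU_h = 3·(f−4)·(h−4)^2.
MRS = (1/3)·(h−4)/(f−4).
At (26, 24): MRS = 10/33.
That is, one extra unit of f is worth 10/33 units of h at the margin.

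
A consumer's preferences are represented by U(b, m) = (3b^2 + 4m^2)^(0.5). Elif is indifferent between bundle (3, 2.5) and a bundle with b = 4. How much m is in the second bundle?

U depends on (b, m) only through S = 3b^2 + 4m^2, so equal utility means equal S. At (3, 2.5): S = 52.
With b = 4: 3·4^2 = 48, so 4m^2 = 52 − 48 = 4, i.e. m^2 = 1.
Hence m = √1 = 1.
Check: U(4, 1) = 7.2111.

m = 1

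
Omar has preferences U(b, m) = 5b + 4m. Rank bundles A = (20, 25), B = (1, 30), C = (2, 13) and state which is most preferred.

Bundle A

Evaluate utility at each bundle:
U(A) = 200.
U(B) = 125.
U(C) = 62.
Highest utility is A, so A ≻ B ≻ C.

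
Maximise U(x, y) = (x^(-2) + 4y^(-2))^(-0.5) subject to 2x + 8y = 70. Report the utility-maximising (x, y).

x* = 7, y* = 7

For CES with ρ = -2, MRS = (1/4)·(y/x)^3.
Tangency: set MRS = p_x/p_y = 2/8 = 0.25.
So (y/x)^3 = 1; taking the cube root, y/x = 1, i.e. y = x.
Substitute into the budget 2·x + 8·y = 70: 10·x = 70, so x* = 7 and y* = 7.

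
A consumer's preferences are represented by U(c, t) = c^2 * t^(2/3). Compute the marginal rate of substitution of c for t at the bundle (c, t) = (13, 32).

MU_c = 2·c·t^(2/3) and MU_t = 2/3·c^2·t^(-1/3).
MRS = MU_c/MU_t = (3)·t/c.
At (13, 32): MRS = 96/13.
So at (13, 32) the consumer would give up 96/13 units of t for one more unit of c.

MRS = 96/13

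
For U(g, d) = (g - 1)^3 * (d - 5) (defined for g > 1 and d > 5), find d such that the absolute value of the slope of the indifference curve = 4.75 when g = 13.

d = 24

MU_g = 3·(g−1)^2·(d−5), MU_d = (g−1)^3.
MRS = (3/1)·(d−5)/(g−1).
Substitute g = 13: MRS = (d − 5)/4. Setting this equal to 4.75 gives d − 5 = 4.75·4 = 19, so d = 24.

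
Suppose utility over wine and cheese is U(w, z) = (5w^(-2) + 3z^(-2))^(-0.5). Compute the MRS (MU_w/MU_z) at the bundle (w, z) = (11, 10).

MRS = 5000/3993

For CES with ρ = -2, MRS = (5/3)·(z/w)^3.
At (11, 10): MRS = 5000/3993.
So at (11, 10) the consumer would give up 5000/3993 units of z for one more unit of w.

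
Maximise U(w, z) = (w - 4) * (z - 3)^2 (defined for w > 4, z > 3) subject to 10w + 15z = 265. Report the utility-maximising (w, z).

MU_w = (z−3)^2, MU_z = 2·(w−4)·(z−3).
MRS = (1/2)·(z−3)/(w−4).
Tangency: set MRS = p_w/p_z = 10/15 = 2/3.
So (1/2)·(z − 3)/(w − 4) = 2/3, i.e. (z − 3) = (4/3)·(w − 4).
Rewrite the budget in excess-of-subsistence terms: 10·(w − 4) + 15·(z − 3) = 265 − 10·4 − 15·3 = 180.
Substituting, 30·(w − 4) = 180, so w − 4 = 6 and w* = 10.
Then z − 3 = (4/3)·6 = 8, so z* = 11.

w* = 10, z* = 11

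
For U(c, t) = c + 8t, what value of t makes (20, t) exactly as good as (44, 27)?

U(44, 27) = 260.
Set U(20, t) = 260 and solve.
20 + 8t = 260 ⇒ 8t = 240 ⇒ t = 30.
Check: U(20, 30) = 260.

t = 30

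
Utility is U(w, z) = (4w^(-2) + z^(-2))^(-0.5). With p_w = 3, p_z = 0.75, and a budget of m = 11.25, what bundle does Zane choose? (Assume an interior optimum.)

For CES with ρ = -2, MRS = (4/1)·(z/w)^3.
Tangency: set MRS = p_w/p_z = 3/0.75 = 4.
So (z/w)^3 = 1; taking the cube root, z/w = 1, i.e. z = w.
Substitute into the budget 3·w + 0.75·z = 11.25: 3.75·w = 11.25, so w* = 3 and z* = 3.

w* = 3, z* = 3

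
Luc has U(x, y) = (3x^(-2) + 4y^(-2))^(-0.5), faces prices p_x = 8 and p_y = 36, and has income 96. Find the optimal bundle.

For CES with ρ = -2, MRS = (3/4)·(y/x)^3.
Tangency: set MRS = p_x/p_y = 8/36 = 2/9.
So (y/x)^3 = 8/27; taking the cube root, y/x = 2/3, i.e. y = (2/3)·x.
Substitute into the budget 8·x + 36·y = 96: 32·x = 96, so x* = 3 and y* = (2/3)·3 = 2.

x* = 3, y* = 2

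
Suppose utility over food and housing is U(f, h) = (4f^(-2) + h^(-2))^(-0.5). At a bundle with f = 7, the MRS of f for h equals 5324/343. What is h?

For CES with ρ = -2, MRS = (4/1)·(h/f)^3.
Setting (4/1)·(h/7)^3 = 5324/343 gives (h/7)^3 = 1331/343, so h/7 = 11/7 and h = 11.

h = 11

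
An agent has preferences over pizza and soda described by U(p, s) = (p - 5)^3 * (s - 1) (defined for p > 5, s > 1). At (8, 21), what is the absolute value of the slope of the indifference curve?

MRS = 20

MU_p = 3·(p−5)^2·(s−1), MU_s = (p−5)^3.
MRS = (3/1)·(s−1)/(p−5).
At (8, 21): MRS = 20.
So at (8, 21) the consumer would give up 20 units of s for one more unit of p.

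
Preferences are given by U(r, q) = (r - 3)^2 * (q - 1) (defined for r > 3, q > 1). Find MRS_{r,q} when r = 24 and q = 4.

MU_r = 2·(r−3)·(q−1), MU_q = (r−3)^2.
MRS = (2/1)·(q−1)/(r−3).
At (24, 4): MRS = 2/7.
So at (24, 4) the consumer would give up 2/7 units of q for one more unit of r.

MRS = 2/7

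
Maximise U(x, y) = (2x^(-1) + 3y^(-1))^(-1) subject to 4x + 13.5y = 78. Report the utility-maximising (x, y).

x* = 6, y* = 4

For CES with ρ = -1, MRS = (2/3)·(y/x)^2.
Tangency: set MRS = p_x/p_y = 4/13.5 = 8/27.
So (y/x)^2 = 4/9; taking the square root, y/x = 2/3, i.e. y = (2/3)·x.
Substitute into the budget 4·x + 13.5·y = 78: 13·x = 78, so x* = 6 and y* = (2/3)·6 = 4.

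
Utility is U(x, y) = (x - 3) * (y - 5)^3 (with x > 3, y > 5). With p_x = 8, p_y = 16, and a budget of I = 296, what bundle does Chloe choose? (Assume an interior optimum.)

MU_x = (y−5)^3, MU_y = 3·(x−3)·(y−5)^2.
MRS = (1/3)·(y−5)/(x−3).
Tangency: set MRS = p_x/p_y = 8/16 = 0.5.
So (1/3)·(y − 5)/(x − 3) = 0.5, i.e. (y − 5) = 1.5·(x − 3).
Rewrite the budget in excess-of-subsistence terms: 8·(x − 3) + 16·(y − 5) = 296 − 8·3 − 16·5 = 192.
Substituting, 32·(x − 3) = 192, so x − 3 = 6 and x* = 9.
Then y − 5 = 1.5·6 = 9, so y* = 14.

x* = 9, y* = 14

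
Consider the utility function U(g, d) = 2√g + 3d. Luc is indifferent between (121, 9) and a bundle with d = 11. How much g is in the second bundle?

g = 64

U(121, 9) = 49.
Set U(g, 11) = 49 and solve.
With d = 11: 2√g = 49 − 3·11 = 16, so √g = 8 and g = 64.
Check: U(64, 11) = 49.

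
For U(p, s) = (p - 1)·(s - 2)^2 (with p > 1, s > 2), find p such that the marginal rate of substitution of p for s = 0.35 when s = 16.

MU_p = (s−2)^2, MU_s = 2·(p−1)·(s−2).
MRS = (1/2)·(s−2)/(p−1).
Substitute s = 16: MRS = 7/(p − 1). Setting this equal to 0.35 gives p − 1 = 7/0.35 = 20, so p = 21.

p = 21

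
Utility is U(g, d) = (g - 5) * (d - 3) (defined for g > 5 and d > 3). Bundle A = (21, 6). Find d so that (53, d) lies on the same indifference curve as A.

U(21, 6) = 48.
Set U(53, d) = 48 and solve.
With g = 53: (53 − 5) = 48, so (d − 3) = 48/48 = 1.
So d = 3 + 1 = 4.
Check: U(53, 4) = 48.

d = 4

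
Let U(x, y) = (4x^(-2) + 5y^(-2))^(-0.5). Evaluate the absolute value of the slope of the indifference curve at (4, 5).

MRS = 25/16

For CES with ρ = -2, MRS = (4/5)·(y/x)^3.
At (4, 5): MRS = 25/16.
So at (4, 5) the consumer would give up 25/16 units of y for one more unit of x.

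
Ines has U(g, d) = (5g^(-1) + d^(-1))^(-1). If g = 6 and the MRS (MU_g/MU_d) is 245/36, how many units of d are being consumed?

For CES with ρ = -1, MRS = (5/1)·(d/g)^2.
Setting (5/1)·(d/6)^2 = 245/36 gives (d/6)^2 = 49/36, so d/6 = 7/6 and d = 7.

d = 7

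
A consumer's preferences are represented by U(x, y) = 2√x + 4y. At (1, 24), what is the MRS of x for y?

MRS = 0.25

MU_x = 2/(2√x), MU_y = 4.
MRS = 2/(2√x) ÷ 4.
At (1, 24): MRS = 0.25.
So at (1, 24) the consumer would give up 0.25 units of y for one more unit of x.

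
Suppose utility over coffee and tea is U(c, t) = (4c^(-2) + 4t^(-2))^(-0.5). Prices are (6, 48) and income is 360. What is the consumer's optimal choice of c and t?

c* = 12, t* = 6

For CES with ρ = -2, MRS = (t/c)^3.
Tangency: set MRS = p_c/p_t = 6/48 = 0.125.
So (t/c)^3 = 0.125; taking the cube root, t/c = 0.5, i.e. t = 0.5·c.
Substitute into the budget 6·c + 48·t = 360: 30·c = 360, so c* = 12 and t* = 0.5·12 = 6.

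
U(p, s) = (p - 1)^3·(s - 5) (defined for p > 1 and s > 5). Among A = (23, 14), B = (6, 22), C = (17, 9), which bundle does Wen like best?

Bundle A

Evaluate utility at each bundle:
U(A) = 95832.
U(B) = 2125.
U(C) = 16384.
Highest utility is A, so A ≻ C ≻ B.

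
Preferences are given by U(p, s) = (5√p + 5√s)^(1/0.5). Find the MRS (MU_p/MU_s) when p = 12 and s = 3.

MRS = 0.5

For CES with ρ = 0.5, MRS = √(s/p).
At (12, 3): MRS = 0.5.
So at (12, 3) the consumer would give up 0.5 units of s for one more unit of p.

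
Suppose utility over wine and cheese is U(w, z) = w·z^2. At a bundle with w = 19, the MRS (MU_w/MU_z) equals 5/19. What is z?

MU_w = z^2 and MU_z = 2·w·z.
MRS = MU_w/MU_z = (1/2)·z/w.
Substitute w = 19: MRS = z/38. Setting z/38 = 5/19 gives z = (5/19)·38 = 10.

z = 10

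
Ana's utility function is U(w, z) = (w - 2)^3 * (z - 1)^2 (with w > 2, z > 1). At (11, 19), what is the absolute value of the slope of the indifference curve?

MRS = 3

MU_w = 3·(w−2)^2·(z−1)^2, MU_z = 2·(w−2)^3·(z−1).
MRS = (3/2)·(z−1)/(w−2).
At (11, 19): MRS = 3.
The indifference curve has slope −3 at this bundle.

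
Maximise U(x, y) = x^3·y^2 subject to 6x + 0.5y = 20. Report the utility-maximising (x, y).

x* = 2, y* = 16

MU_x = 3·x^2·y^2 and MU_y = 2·x^3·y.
MRS = MU_x/MU_y = (3/2)·y/x.
Tangency: set MRS = p_x/p_y = 6/0.5 = 12.
So (3/2)·y/x = 12, i.e. y = 8·x.
Substitute into the budget 6·x + 0.5·y = 20: 10·x = 20, so x* = 2.
Then y* = 8·2 = 16.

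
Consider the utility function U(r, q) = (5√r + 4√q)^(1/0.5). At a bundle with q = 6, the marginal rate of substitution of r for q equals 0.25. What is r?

For CES with ρ = 0.5, MRS = (5/4)·√(q/r).
Setting (5/4)·√(6/r) = 0.25 gives √(6/r) = 0.2, so 6/r = 1/25 and r = 150.

r = 150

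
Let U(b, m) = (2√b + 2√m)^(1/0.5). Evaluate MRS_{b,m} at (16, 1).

MRS = 0.25

For CES with ρ = 0.5, MRS = √(m/b).
At (16, 1): MRS = 0.25.
The indifference curve has slope −0.25 at this bundle.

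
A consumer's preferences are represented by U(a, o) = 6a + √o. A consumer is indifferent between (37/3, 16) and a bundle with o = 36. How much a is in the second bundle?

U(37/3, 16) = 78.
Set U(a, 36) = 78 and solve.
With o = 36: √36 = 6, so 6a = 78 − 6 = 72 and a = 12.
Check: U(12, 36) = 78.

a = 12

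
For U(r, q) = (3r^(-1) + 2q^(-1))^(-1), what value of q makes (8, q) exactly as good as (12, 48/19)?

U depends on (r, q) only through S = 3r^(-1) + 2q^(-1), so equal utility means equal S. At (12, 48/19): S = 25/24.
With r = 8: 3·8^(-1) = 0.375, so 2q^(-1) = 25/24 − 0.375 = 2/3, i.e. q^(-1) = 1/3.
Hence q = 1/(1/3) = 3.
Check: U(8, 3) = 0.96.

q = 3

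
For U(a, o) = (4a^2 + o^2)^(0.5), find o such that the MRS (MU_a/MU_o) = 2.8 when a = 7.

o = 10

For CES with ρ = 2, MRS = (4/1)·(o/a)^(-1).
Setting (4/1)·(o/7)^(-1) = 2.8 gives (o/7)^(-1) = 0.7, so o/7 = 10/7 and o = 10.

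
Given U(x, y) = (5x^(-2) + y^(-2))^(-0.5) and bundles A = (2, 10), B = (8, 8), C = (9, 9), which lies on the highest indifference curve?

Bundle C

Evaluate utility at each bundle:
U(A) = 0.891.
U(B) = 3.266.
U(C) = 3.674.
Highest utility is C, so C ≻ B ≻ A.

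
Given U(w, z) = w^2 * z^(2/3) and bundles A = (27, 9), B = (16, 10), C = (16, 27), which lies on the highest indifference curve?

Evaluate utility at each bundle:
U(A) = 3154.200.
U(B) = 1188.247.
U(C) = 2304.000.
Highest utility is A, so A ≻ C ≻ B.

Bundle A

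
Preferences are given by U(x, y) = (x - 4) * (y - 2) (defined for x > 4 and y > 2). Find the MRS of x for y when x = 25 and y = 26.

MU_x = (y−2), MU_y = (x−4).
MRS = (y−2)/(x−4).
At (25, 26): MRS = 8/7.
That is, one extra unit of x is worth 8/7 units of y at the margin.

MRS = 8/7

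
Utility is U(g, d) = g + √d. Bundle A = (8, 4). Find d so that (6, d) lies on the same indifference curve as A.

d = 16

U(8, 4) = 10.
Set U(6, d) = 10 and solve.
With g = 6: √d = 10 − 6 = 4, so √d = 4 and d = 16.
Check: U(6, 16) = 10.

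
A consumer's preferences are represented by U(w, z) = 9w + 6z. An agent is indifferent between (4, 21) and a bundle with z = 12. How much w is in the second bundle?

U(4, 21) = 162.
Set U(w, 12) = 162 and solve.
9w + 6·12 = 162 ⇒ 9w = 90 ⇒ w = 10.
Check: U(10, 12) = 162.

w = 10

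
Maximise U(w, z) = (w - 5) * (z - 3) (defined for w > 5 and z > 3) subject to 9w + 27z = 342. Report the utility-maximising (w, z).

w* = 17, z* = 7

MU_w = (z−3), MU_z = (w−5).
MRS = (z−3)/(w−5).
Tangency: set MRS = p_w/p_z = 9/27 = 1/3.
So (z − 3)/(w − 5) = 1/3, i.e. (z − 3) = (1/3)·(w − 5).
Rewrite the budget in excess-of-subsistence terms: 9·(w − 5) + 27·(z − 3) = 342 − 9·5 − 27·3 = 216.
Substituting, 18·(w − 5) = 216, so w − 5 = 12 and w* = 17.
Then z − 3 = (1/3)·12 = 4, so z* = 7.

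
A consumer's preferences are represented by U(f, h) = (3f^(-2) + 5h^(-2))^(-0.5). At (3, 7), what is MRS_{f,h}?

For CES with ρ = -2, MRS = (3/5)·(h/f)^3.
At (3, 7): MRS = 343/45.
That is, one extra unit of f is worth 343/45 units of h at the margin.

MRS = 343/45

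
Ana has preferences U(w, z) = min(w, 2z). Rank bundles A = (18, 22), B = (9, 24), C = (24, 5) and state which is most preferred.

Evaluate utility at each bundle:
U(A) = 18.
U(B) = 9.
U(C) = 10.
Highest utility is A, so A ≻ C ≻ B.

Bundle A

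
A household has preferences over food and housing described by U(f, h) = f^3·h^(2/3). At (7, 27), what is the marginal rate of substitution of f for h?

MRS = 243/14

MU_f = 3·f^2·h^(2/3) and MU_h = 2/3·f^3·h^(-1/3).
MRS = MU_f/MU_h = (4.5)·h/f.
At (7, 27): MRS = 243/14.
The indifference curve has slope −243/14 at this bundle.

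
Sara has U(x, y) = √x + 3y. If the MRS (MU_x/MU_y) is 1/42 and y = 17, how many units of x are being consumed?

x = 49

MU_x = 1/(2√x), MU_y = 3.
MRS = 1/(2√x) ÷ 3.
MRS depends only on x: (1/6)/√x = 1/42 ⇒ √x = (1/6)/(1/42) = 7 ⇒ x = 49.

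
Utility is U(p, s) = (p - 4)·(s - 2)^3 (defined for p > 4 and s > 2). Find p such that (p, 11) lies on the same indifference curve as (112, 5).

U(112, 5) = 2916.
Set U(p, 11) = 2916 and solve.
With s = 11: (11 − 2)^3 = 729, so (p − 4) = 2916/729 = 4.
So p = 4 + 4 = 8.
Check: U(8, 11) = 2916.

p = 8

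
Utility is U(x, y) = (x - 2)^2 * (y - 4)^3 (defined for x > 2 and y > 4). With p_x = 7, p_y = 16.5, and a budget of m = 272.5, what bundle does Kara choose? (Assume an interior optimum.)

x* = 13, y* = 11

MU_x = 2·(x−2)·(y−4)^3, MU_y = 3·(x−2)^2·(y−4)^2.
MRS = (2/3)·(y−4)/(x−2).
Tangency: set MRS = p_x/p_y = 7/16.5 = 14/33.
So (2/3)·(y − 4)/(x − 2) = 14/33, i.e. (y − 4) = (7/11)·(x − 2).
Rewrite the budget in excess-of-subsistence terms: 7·(x − 2) + 16.5·(y − 4) = 272.5 − 7·2 − 16.5·4 = 192.5.
Substituting, 17.5·(x − 2) = 192.5, so x − 2 = 11 and x* = 13.
Then y − 4 = (7/11)·11 = 7, so y* = 11.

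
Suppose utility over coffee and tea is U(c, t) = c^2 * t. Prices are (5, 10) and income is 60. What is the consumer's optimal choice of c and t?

MU_c = 2·c·t and MU_t = c^2.
MRS = MU_c/MU_t = (2/1)·t/c.
Tangency: set MRS = p_c/p_t = 5/10 = 0.5.
So (2/1)·t/c = 0.5, i.e. t = 0.25·c.
Substitute into the budget 5·c + 10·t = 60: 7.5·c = 60, so c* = 8.
Then t* = 0.25·8 = 2.

c* = 8, t* = 2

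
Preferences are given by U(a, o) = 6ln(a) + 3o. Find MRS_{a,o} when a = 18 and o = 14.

MU_a = 6/a, MU_o = 3.
MRS = 6/a ÷ 3.
At (18, 14): MRS = 1/9.
That is, one extra unit of a is worth 1/9 units of o at the margin.

MRS = 1/9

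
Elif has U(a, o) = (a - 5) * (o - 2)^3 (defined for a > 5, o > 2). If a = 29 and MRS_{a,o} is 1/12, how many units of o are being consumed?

MU_a = (o−2)^3, MU_o = 3·(a−5)·(o−2)^2.
MRS = (1/3)·(o−2)/(a−5).
Substitute a = 29: MRS = (o − 2)/72. Setting this equal to 1/12 gives o − 2 = (1/12)·72 = 6, so o = 8.

o = 8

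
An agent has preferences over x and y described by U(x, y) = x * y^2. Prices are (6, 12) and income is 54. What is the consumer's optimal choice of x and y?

x* = 3, y* = 3

MU_x = y^2 and MU_y = 2·x·y.
MRS = MU_x/MU_y = (1/2)·y/x.
Tangency: set MRS = p_x/p_y = 6/12 = 0.5.
So (1/2)·y/x = 0.5, i.e. y = x.
Substitute into the budget 6·x + 12·y = 54: 18·x = 54, so x* = 3.
Then y* = 3.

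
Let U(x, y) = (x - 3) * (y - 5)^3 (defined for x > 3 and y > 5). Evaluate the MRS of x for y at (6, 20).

MU_x = (y−5)^3, MU_y = 3·(x−3)·(y−5)^2.
MRS = (1/3)·(y−5)/(x−3).
At (6, 20): MRS = 5/3.
So at (6, 20) the consumer would give up 5/3 units of y for one more unit of x.

MRS = 5/3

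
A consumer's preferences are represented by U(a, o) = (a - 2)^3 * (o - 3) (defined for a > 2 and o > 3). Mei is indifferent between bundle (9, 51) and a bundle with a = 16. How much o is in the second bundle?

U(9, 51) = 16464.
Set U(16, o) = 16464 and solve.
With a = 16: (16 − 2)^3 = 2744, so (o − 3) = 16464/2744 = 6.
So o = 3 + 6 = 9.
Check: U(16, 9) = 16464.

o = 9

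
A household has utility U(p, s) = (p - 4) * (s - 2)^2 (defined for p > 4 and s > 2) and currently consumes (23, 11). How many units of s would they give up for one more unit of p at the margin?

MRS = 9/38

MU_p = (s−2)^2, MU_s = 2·(p−4)·(s−2).
MRS = (1/2)·(s−2)/(p−4).
At (23, 11): MRS = 9/38.
So at (23, 11) the consumer would give up 9/38 units of s for one more unit of p.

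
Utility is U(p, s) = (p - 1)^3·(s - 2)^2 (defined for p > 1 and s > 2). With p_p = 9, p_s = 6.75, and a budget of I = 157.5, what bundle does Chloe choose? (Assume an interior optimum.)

p* = 10, s* = 10

MU_p = 3·(p−1)^2·(s−2)^2, MU_s = 2·(p−1)^3·(s−2).
MRS = (3/2)·(s−2)/(p−1).
Tangency: set MRS = p_p/p_s = 9/6.75 = 4/3.
So (3/2)·(s − 2)/(p − 1) = 4/3, i.e. (s − 2) = (8/9)·(p − 1).
Rewrite the budget in excess-of-subsistence terms: 9·(p − 1) + 6.75·(s − 2) = 157.5 − 9·1 − 6.75·2 = 135.
Substituting, 15·(p − 1) = 135, so p − 1 = 9 and p* = 10.
Then s − 2 = (8/9)·9 = 8, so s* = 10.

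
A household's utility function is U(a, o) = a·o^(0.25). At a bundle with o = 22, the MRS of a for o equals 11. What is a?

a = 8

MU_a = o^(0.25) and MU_o = 0.25·a·o^(-0.75).
MRS = MU_a/MU_o = (4)·o/a.
Substitute o = 22: MRS = 88/a. Setting 88/a = 11 gives a = 88/11 = 8.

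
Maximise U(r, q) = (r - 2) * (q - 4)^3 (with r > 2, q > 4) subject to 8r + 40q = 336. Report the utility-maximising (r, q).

r* = 7, q* = 7

MU_r = (q−4)^3, MU_q = 3·(r−2)·(q−4)^2.
MRS = (1/3)·(q−4)/(r−2).
Tangency: set MRS = p_r/p_q = 8/40 = 0.2.
So (1/3)·(q − 4)/(r − 2) = 0.2, i.e. (q − 4) = 0.6·(r − 2).
Rewrite the budget in excess-of-subsistence terms: 8·(r − 2) + 40·(q − 4) = 336 − 8·2 − 40·4 = 160.
Substituting, 32·(r − 2) = 160, so r − 2 = 5 and r* = 7.
Then q − 4 = 0.6·5 = 3, so q* = 7.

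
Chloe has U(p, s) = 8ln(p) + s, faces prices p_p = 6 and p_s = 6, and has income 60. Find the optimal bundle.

p* = 8, s* = 2

MU_p = 8/p, MU_s = 1.
MRS = 8/p ÷ 1.
Tangency: set MRS = p_p/p_s = 6/6 = 1.
MRS depends only on p: 8/p = 1 ⇒ p* = 8/1 = 8.
From the budget, 6·s = 60 − 6·8 = 12, so s* = 2.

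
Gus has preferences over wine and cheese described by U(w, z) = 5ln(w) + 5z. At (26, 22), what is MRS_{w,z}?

MU_w = 5/w, MU_z = 5.
MRS = 5/w ÷ 5.
At (26, 22): MRS = 1/26.
The indifference curve has slope −1/26 at this bundle.

MRS = 1/26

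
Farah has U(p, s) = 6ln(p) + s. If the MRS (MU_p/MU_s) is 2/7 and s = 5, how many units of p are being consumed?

MU_p = 6/p, MU_s = 1.
MRS = 6/p ÷ 1.
MRS depends only on p: 6/p = 2/7 ⇒ p = 6/(2/7) = 21.

p = 21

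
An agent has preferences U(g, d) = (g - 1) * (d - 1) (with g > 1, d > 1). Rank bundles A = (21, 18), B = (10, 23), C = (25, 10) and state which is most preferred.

Bundle A

Evaluate utility at each bundle:
U(A) = 340.
U(B) = 198.
U(C) = 216.
Highest utility is A, so A ≻ C ≻ B.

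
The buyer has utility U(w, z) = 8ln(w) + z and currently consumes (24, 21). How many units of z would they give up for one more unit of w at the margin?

MRS = 1/3

MU_w = 8/w, MU_z = 1.
MRS = 8/w ÷ 1.
At (24, 21): MRS = 1/3.
So at (24, 21) the consumer would give up 1/3 units of z for one more unit of w.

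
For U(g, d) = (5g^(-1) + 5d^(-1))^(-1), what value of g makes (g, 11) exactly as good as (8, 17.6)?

U depends on (g, d) only through S = 5g^(-1) + 5d^(-1), so equal utility means equal S. At (8, 17.6): S = 10/11.
With d = 11: 5·11^(-1) = 5/11, so 5g^(-1) = 10/11 − 5/11 = 5/11, i.e. g^(-1) = 1/11.
Hence g = 1/(1/11) = 11.
Check: U(11, 11) = 1.1.

g = 11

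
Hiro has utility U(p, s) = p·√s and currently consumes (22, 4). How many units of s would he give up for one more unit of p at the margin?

MU_p = √s and MU_s = 0.5·p·s^(-0.5).
MRS = MU_p/MU_s = (2)·s/p.
At (22, 4): MRS = 4/11.
The indifference curve has slope −4/11 at this bundle.

MRS = 4/11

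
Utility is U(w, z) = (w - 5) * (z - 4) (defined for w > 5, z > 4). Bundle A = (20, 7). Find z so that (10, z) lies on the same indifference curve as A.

z = 13

U(20, 7) = 45.
Set U(10, z) = 45 and solve.
With w = 10: (10 − 5) = 5, so (z − 4) = 45/5 = 9.
So z = 4 + 9 = 13.
Check: U(10, 13) = 45.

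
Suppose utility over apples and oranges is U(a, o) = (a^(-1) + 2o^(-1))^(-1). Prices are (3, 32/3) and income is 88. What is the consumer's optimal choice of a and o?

a* = 8, o* = 6

For CES with ρ = -1, MRS = (1/2)·(o/a)^2.
Tangency: set MRS = p_a/p_o = 3/(32/3) = 9/32.
So (o/a)^2 = 9/16; taking the square root, o/a = 0.75, i.e. o = 0.75·a.
Substitute into the budget 3·a + (32/3)·o = 88: 11·a = 88, so a* = 8 and o* = 0.75·8 = 6.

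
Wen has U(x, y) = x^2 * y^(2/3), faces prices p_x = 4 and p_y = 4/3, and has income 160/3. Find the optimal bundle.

x* = 10, y* = 10

MU_x = 2·x·y^(2/3) and MU_y = 2/3·x^2·y^(-1/3).
MRS = MU_x/MU_y = (3)·y/x.
Tangency: set MRS = p_x/p_y = 4/(4/3) = 3.
So (3)·y/x = 3, i.e. y = x.
Substitute into the budget 4·x + (4/3)·y = 160/3: (16/3)·x = 160/3, so x* = 10.
Then y* = 10.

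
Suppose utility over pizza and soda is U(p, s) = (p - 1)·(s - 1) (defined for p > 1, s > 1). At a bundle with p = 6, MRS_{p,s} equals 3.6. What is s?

MU_p = (s−1), MU_s = (p−1).
MRS = (s−1)/(p−1).
Substitute p = 6: MRS = (s − 1)/5. Setting this equal to 3.6 gives s − 1 = 3.6·5 = 18, so s = 19.

s = 19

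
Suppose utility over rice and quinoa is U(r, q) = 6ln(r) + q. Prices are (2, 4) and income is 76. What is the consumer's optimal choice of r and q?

r* = 12, q* = 13

MU_r = 6/r, MU_q = 1.
MRS = 6/r ÷ 1.
Tangency: set MRS = p_r/p_q = 2/4 = 0.5.
MRS depends only on r: 6/r = 0.5 ⇒ r* = 6/0.5 = 12.
From the budget, 4·q = 76 − 2·12 = 52, so q* = 13.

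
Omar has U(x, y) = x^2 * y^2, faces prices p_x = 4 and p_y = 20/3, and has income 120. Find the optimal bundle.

x* = 15, y* = 9

MU_x = 2·x·y^2 and MU_y = 2·x^2·y.
MRS = MU_x/MU_y = y/x.
Tangency: set MRS = p_x/p_y = 4/(20/3) = 0.6.
So y/x = 0.6, i.e. y = 0.6·x.
Substitute into the budget 4·x + (20/3)·y = 120: 8·x = 120, so x* = 15.
Then y* = 0.6·15 = 9.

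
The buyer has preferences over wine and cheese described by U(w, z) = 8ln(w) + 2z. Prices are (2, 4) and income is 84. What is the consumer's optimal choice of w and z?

w* = 8, z* = 17

MU_w = 8/w, MU_z = 2.
MRS = 8/w ÷ 2.
Tangency: set MRS = p_w/p_z = 2/4 = 0.5.
MRS depends only on w: 4/w = 0.5 ⇒ w* = 4/0.5 = 8.
From the budget, 4·z = 84 − 2·8 = 68, so z* = 17.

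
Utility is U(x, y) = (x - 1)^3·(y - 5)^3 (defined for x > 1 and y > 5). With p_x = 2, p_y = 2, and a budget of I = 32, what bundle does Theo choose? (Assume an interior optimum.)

MU_x = 3·(x−1)^2·(y−5)^3, MU_y = 3·(x−1)^3·(y−5)^2.
MRS = (y−5)/(x−1).
Tangency: set MRS = p_x/p_y = 2/2 = 1.
So (y − 5)/(x − 1) = 1, i.e. (y − 5) = (x − 1).
Rewrite the budget in excess-of-subsistence terms: 2·(x − 1) + 2·(y − 5) = 32 − 2·1 − 2·5 = 20.
Substituting, 4·(x − 1) = 20, so x − 1 = 5 and x* = 6.
Then y − 5 = 5, so y* = 10.

x* = 6, y* = 10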